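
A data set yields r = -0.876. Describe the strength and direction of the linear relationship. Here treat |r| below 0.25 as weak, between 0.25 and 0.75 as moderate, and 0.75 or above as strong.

r = -0.876 < 0 so the relationship is negative.
|r| = 0.876, which falls in the strong range.

strong negative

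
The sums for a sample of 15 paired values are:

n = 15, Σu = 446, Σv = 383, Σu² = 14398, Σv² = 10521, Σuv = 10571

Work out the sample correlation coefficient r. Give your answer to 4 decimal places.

-0.8895

r = (nΣuv − ΣuΣv) / √[(nΣu² − (Σu)²)(nΣv² − (Σv)²)]
Numerator: 15×10571 − 446×383 = -12253
Denominator: √[(215970 − 198916)(157815 − 146689)] = √[17054 × 11126] = 13774.7161
r = -12253 / 13774.7161 ≈ -0.8895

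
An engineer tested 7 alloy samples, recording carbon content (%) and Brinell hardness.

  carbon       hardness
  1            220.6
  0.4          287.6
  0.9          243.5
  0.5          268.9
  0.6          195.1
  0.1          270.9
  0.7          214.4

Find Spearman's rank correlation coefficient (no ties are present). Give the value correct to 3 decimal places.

Rank carbon: 7, 2, 6, 3, 4, 1, 5
Rank hardness: 3, 7, 4, 5, 1, 6, 2
d = rank(carbon) − rank(hardness): 4, -5, 2, -2, 3, -5, 3; Σd² = 92
ρ = 1 − 6Σd² / [n(n²−1)] = 1 − 6×92 / (7×48) = 1 − 552/336 ≈ -0.643

-0.643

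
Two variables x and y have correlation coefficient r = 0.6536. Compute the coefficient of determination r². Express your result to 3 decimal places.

r² = (0.6536)² = 0.427

0.427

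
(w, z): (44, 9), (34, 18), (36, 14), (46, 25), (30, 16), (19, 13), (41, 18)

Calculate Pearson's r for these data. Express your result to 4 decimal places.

n = 7, Σw = 250, Σz = 113, Σw² = 9446, Σz² = 1975, Σwz = 4127
nΣwz − ΣwΣz = 28889 − 28250 = 639
nΣw² − (Σw)² = 66122 − 62500 = 3622; nΣz² − (Σz)² = 13825 − 12769 = 1056
r = 639 / √(3622 × 1056) = 639 / 1955.7178 ≈ 0.3267

0.3267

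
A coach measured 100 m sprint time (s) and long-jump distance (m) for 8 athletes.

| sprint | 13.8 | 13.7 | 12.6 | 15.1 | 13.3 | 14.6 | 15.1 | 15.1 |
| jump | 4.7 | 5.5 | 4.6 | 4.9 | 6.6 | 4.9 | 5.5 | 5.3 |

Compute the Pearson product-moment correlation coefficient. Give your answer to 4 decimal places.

-0.0615

n = 8, Σx = 113.3, Σy = 42, Σx² = 1610.97, Σy² = 223.42, Σxy = 594.56
nΣxy − ΣxΣy = 4756.48 − 4758.6 = -2.12
nΣx² − (Σx)² = 12887.76 − 12836.89 = 50.87; nΣy² − (Σy)² = 1787.36 − 1764 = 23.36
r = -2.12 / √(50.87 × 23.36) = -2.12 / 34.4721 ≈ -0.0615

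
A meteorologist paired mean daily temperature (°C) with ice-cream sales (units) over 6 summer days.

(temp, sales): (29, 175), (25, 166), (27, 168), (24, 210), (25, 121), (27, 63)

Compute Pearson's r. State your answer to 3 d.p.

n = 6, Σx = 157, Σy = 903, Σx² = 4125, Σy² = 149115, Σxy = 23527
nΣxy − ΣxΣy = 141162 − 141771 = -609
nΣx² − (Σx)² = 24750 − 24649 = 101; nΣy² − (Σy)² = 894690 − 815409 = 79281
r = -609 / √(101 × 79281) = -609 / 2829.7316 ≈ -0.215

-0.215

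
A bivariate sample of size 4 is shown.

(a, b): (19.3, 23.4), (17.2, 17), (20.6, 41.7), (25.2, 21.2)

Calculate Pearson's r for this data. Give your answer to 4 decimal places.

n = 4, Σa = 82.3, Σb = 103.3, Σa² = 1727.73, Σb² = 3024.89, Σab = 2137.28
nΣab − ΣaΣb = 8549.12 − 8501.59 = 47.53
nΣa² − (Σa)² = 6910.92 − 6773.29 = 137.63; nΣb² − (Σb)² = 12099.56 − 10670.89 = 1428.67
r = 47.53 / √(137.63 × 1428.67) = 47.53 / 443.4274 ≈ 0.1072

0.1072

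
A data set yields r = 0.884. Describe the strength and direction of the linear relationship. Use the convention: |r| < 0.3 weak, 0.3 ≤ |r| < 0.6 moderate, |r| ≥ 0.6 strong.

r = 0.884 > 0 so the relationship is positive.
|r| = 0.884, which falls in the strong range.

strong positive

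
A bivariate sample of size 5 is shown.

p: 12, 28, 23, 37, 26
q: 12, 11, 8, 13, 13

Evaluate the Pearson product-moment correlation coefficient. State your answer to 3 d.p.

n = 5, Σp = 126, Σq = 57, Σp² = 3502, Σq² = 667, Σpq = 1455
nΣpq − ΣpΣq = 7275 − 7182 = 93
nΣp² − (Σp)² = 17510 − 15876 = 1634; nΣq² − (Σq)² = 3335 − 3249 = 86
r = 93 / √(1634 × 86) = 93 / 374.8653 ≈ 0.248

0.248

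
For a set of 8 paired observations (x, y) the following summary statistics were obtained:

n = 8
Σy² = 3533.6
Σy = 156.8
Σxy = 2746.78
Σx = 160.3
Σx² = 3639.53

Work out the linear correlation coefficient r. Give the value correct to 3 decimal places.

-0.891

r = (nΣxy − ΣxΣy) / √[(nΣx² − (Σx)²)(nΣy² − (Σy)²)]
Numerator: 8×2746.78 − 160.3×156.8 = -3160.8
Denominator: √[(29116.24 − 25696.09)(28268.8 − 24586.24)] = √[3420.15 × 3682.56] = 3548.9305
r = -3160.8 / 3548.9305 ≈ -0.891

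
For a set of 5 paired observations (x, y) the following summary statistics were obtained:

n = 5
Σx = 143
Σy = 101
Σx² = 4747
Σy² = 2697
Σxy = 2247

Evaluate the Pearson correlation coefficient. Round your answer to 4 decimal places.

-0.9766

r = (nΣxy − ΣxΣy) / √[(nΣx² − (Σx)²)(nΣy² − (Σy)²)]
Numerator: 5×2247 − 143×101 = -3208
Denominator: √[(23735 − 20449)(13485 − 10201)] = √[3286 × 3284] = 3284.9998
r = -3208 / 3284.9998 ≈ -0.9766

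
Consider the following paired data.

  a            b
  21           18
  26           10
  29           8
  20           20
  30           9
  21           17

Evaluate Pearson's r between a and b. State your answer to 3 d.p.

-0.968

n = 6, Σa = 147, Σb = 82, Σa² = 3699, Σb² = 1258, Σab = 1897
nΣab − ΣaΣb = 11382 − 12054 = -672
nΣa² − (Σa)² = 22194 − 21609 = 585; nΣb² − (Σb)² = 7548 − 6724 = 824
r = -672 / √(585 × 824) = -672 / 694.2910 ≈ -0.968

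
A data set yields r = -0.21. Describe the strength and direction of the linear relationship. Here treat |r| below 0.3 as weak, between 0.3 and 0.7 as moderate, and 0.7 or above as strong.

weak negative

r = -0.21 < 0 so the relationship is negative.
|r| = 0.21, which falls in the weak range.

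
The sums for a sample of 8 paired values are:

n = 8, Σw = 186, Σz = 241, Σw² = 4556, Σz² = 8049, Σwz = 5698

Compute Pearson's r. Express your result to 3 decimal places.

r = (nΣwz − ΣwΣz) / √[(nΣw² − (Σw)²)(nΣz² − (Σz)²)]
Numerator: 8×5698 − 186×241 = 758
Denominator: √[(36448 − 34596)(64392 − 58081)] = √[1852 × 6311] = 3418.7676
r = 758 / 3418.7676 ≈ 0.222

0.222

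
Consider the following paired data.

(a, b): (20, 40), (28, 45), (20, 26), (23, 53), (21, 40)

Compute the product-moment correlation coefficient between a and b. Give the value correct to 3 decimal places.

n = 5, Σa = 112, Σb = 204, Σa² = 2554, Σb² = 8710, Σab = 4639
nΣab − ΣaΣb = 23195 − 22848 = 347
nΣa² − (Σa)² = 12770 − 12544 = 226; nΣb² − (Σb)² = 43550 − 41616 = 1934
r = 347 / √(226 × 1934) = 347 / 661.1233 ≈ 0.525

0.525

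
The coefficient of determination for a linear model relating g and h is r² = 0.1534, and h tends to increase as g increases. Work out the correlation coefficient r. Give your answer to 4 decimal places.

|r| = √0.1534 = 0.3917
The association is positive, so r = 0.3917.

0.3917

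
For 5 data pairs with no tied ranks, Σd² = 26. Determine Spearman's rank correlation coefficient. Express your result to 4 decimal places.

-0.3000

ρ = 1 − 6Σd² / [n(n²−1)] = 1 − 6×26 / (5×24)
  = 1 − 156/120 = 1 − 1.30000 ≈ -0.3000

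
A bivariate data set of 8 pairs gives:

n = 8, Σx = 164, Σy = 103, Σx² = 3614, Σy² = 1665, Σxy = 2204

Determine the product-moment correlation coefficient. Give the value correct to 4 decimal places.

0.3165

r = (nΣxy − ΣxΣy) / √[(nΣx² − (Σx)²)(nΣy² − (Σy)²)]
Numerator: 8×2204 − 164×103 = 740
Denominator: √[(28912 − 26896)(13320 − 10609)] = √[2016 × 2711] = 2337.8144
r = 740 / 2337.8144 ≈ 0.3165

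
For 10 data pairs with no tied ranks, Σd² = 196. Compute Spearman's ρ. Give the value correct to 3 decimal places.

ρ = 1 − 6Σd² / [n(n²−1)] = 1 − 6×196 / (10×99)
  = 1 − 1176/990 = 1 − 1.1879 ≈ -0.188

-0.188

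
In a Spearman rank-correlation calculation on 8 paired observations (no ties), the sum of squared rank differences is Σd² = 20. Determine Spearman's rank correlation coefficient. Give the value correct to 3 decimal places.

ρ = 1 − 6Σd² / [n(n²−1)] = 1 − 6×20 / (8×63)
  = 1 − 120/504 = 1 − 0.2381 ≈ 0.762

0.762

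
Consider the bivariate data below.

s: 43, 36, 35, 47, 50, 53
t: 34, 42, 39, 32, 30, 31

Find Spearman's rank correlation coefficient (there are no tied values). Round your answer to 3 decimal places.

Rank s: 3, 2, 1, 4, 5, 6
Rank t: 4, 6, 5, 3, 1, 2
d = rank(s) − rank(t): -1, -4, -4, 1, 4, 4; Σd² = 66
ρ = 1 − 6Σd² / [n(n²−1)] = 1 − 6×66 / (6×35) = 1 − 396/210 ≈ -0.886

-0.886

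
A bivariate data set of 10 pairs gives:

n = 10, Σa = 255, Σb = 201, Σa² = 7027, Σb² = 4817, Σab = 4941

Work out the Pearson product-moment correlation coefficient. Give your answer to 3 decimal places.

r = (nΣab − ΣaΣb) / √[(nΣa² − (Σa)²)(nΣb² − (Σb)²)]
Numerator: 10×4941 − 255×201 = -1845
Denominator: √[(70270 − 65025)(48170 − 40401)] = √[5245 × 7769] = 6383.4477
r = -1845 / 6383.4477 ≈ -0.289

-0.289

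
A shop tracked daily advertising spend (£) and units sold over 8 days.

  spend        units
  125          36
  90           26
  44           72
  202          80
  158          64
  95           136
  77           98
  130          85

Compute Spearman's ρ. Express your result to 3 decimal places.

-0.048

Rank spend: 5, 3, 1, 8, 7, 4, 2, 6
Rank units: 2, 1, 4, 5, 3, 8, 7, 6
d = rank(spend) − rank(units): 3, 2, -3, 3, 4, -4, -5, 0; Σd² = 88
ρ = 1 − 6Σd² / [n(n²−1)] = 1 − 6×88 / (8×63) = 1 − 528/504 ≈ -0.048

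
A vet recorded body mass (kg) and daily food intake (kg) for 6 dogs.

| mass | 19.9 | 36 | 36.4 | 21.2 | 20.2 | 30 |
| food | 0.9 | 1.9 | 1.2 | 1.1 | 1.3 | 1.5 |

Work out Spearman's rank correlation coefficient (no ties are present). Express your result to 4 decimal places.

Rank mass: 1, 5, 6, 3, 2, 4
Rank food: 1, 6, 3, 2, 4, 5
d = rank(mass) − rank(food): 0, -1, 3, 1, -2, -1; Σd² = 16
ρ = 1 − 6Σd² / [n(n²−1)] = 1 − 6×16 / (6×35) = 1 − 96/210 ≈ 0.5429

0.5429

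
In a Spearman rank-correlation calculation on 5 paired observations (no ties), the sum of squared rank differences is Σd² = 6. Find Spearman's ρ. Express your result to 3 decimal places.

ρ = 1 − 6Σd² / [n(n²−1)] = 1 − 6×6 / (5×24)
  = 1 − 36/120 = 1 − 0.3000 ≈ 0.700

0.700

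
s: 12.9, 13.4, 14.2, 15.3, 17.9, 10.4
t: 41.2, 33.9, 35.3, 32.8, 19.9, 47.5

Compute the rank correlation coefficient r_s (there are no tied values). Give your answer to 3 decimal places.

Rank s: 2, 3, 4, 5, 6, 1
Rank t: 5, 3, 4, 2, 1, 6
d = rank(s) − rank(t): -3, 0, 0, 3, 5, -5; Σd² = 68
ρ = 1 − 6Σd² / [n(n²−1)] = 1 − 6×68 / (6×35) = 1 − 408/210 ≈ -0.943

-0.943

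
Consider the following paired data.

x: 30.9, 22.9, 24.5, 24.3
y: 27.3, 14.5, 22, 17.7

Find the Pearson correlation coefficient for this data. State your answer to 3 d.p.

0.913

n = 4, Σx = 102.6, Σy = 81.5, Σx² = 2669.96, Σy² = 1752.83, Σxy = 2144.73
nΣxy − ΣxΣy = 8578.92 − 8361.9 = 217.02
nΣx² − (Σx)² = 10679.84 − 10526.76 = 153.08; nΣy² − (Σy)² = 7011.32 − 6642.25 = 369.07
r = 217.02 / √(153.08 × 369.07) = 217.02 / 237.6915 ≈ 0.913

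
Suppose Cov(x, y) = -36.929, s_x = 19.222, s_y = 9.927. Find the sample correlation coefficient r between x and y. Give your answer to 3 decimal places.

-0.194

r = Cov(x,y) / (s_x · s_y) = -36.929 / (19.222 × 9.927)
  = -36.929 / 190.8168 ≈ -0.194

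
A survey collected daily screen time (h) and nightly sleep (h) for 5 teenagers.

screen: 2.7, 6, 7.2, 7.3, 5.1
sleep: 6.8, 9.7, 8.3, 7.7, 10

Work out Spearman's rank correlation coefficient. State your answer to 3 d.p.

0.000

Rank screen: 1, 3, 4, 5, 2
Rank sleep: 1, 4, 3, 2, 5
d = rank(screen) − rank(sleep): 0, -1, 1, 3, -3; Σd² = 20
ρ = 1 − 6Σd² / [n(n²−1)] = 1 − 6×20 / (5×24) = 1 − 120/120 ≈ 0.000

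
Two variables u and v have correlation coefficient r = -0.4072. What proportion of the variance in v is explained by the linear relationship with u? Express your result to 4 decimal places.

r² = (-0.4072)² = 0.1658

0.1658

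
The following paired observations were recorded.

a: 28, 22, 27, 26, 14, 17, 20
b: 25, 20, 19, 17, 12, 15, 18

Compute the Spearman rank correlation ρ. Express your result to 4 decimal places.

0.8214

Rank a: 7, 4, 6, 5, 1, 2, 3
Rank b: 7, 6, 5, 3, 1, 2, 4
d = rank(a) − rank(b): 0, -2, 1, 2, 0, 0, -1; Σd² = 10
ρ = 1 − 6Σd² / [n(n²−1)] = 1 − 6×10 / (7×48) = 1 − 60/336 ≈ 0.8214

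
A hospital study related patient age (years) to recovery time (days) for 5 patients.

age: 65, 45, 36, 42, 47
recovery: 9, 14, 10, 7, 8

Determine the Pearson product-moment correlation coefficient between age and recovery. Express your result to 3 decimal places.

n = 5, Σx = 235, Σy = 48, Σx² = 11519, Σy² = 490, Σxy = 2245
nΣxy − ΣxΣy = 11225 − 11280 = -55
nΣx² − (Σx)² = 57595 − 55225 = 2370; nΣy² − (Σy)² = 2450 − 2304 = 146
r = -55 / √(2370 × 146) = -55 / 588.2346 ≈ -0.094

-0.094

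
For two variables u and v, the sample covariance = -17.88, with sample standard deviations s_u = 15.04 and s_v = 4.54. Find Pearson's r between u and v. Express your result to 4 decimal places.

-0.2619

r = Cov(u,v) / (s_u · s_v) = -17.88 / (15.04 × 4.54)
  = -17.88 / 68.2816 ≈ -0.2619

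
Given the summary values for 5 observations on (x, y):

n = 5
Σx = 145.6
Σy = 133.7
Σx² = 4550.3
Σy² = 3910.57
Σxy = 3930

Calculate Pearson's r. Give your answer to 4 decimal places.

0.1136

r = (nΣxy − ΣxΣy) / √[(nΣx² − (Σx)²)(nΣy² − (Σy)²)]
Numerator: 5×3930 − 145.6×133.7 = 183.28
Denominator: √[(22751.5 − 21199.36)(19552.85 − 17875.69)] = √[1552.14 × 1677.16] = 1613.4395
r = 183.28 / 1613.4395 ≈ 0.1136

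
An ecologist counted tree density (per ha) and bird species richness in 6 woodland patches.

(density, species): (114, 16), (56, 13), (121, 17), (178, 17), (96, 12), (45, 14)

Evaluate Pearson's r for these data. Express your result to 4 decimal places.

n = 6, Σx = 610, Σy = 89, Σx² = 73698, Σy² = 1343, Σxy = 9417
nΣxy − ΣxΣy = 56502 − 54290 = 2212
nΣx² − (Σx)² = 442188 − 372100 = 70088; nΣy² − (Σy)² = 8058 − 7921 = 137
r = 2212 / √(70088 × 137) = 2212 / 3098.7184 ≈ 0.7138

0.7138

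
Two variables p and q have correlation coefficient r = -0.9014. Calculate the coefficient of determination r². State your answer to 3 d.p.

r² = (-0.9014)² = 0.813

0.813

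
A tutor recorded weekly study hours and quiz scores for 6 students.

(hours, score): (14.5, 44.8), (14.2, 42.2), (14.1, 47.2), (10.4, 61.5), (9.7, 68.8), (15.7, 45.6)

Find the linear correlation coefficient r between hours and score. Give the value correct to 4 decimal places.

n = 6, Σx = 78.6, Σy = 310.1, Σx² = 1059.44, Σy² = 16610.77, Σxy = 3937.24
nΣxy − ΣxΣy = 23623.44 − 24373.86 = -750.42
nΣx² − (Σx)² = 6356.64 − 6177.96 = 178.68; nΣy² − (Σy)² = 99664.62 − 96162.01 = 3502.61
r = -750.42 / √(178.68 × 3502.61) = -750.42 / 791.1045 ≈ -0.9486

-0.9486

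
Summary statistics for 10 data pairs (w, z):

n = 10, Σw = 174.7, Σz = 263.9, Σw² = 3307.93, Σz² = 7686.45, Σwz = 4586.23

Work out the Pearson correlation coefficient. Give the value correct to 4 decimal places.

r = (nΣwz − ΣwΣz) / √[(nΣw² − (Σw)²)(nΣz² − (Σz)²)]
Numerator: 10×4586.23 − 174.7×263.9 = -241.03
Denominator: √[(33079.3 − 30520.09)(76864.5 − 69643.21)] = √[2559.21 × 7221.29] = 4298.9298
r = -241.03 / 4298.9298 ≈ -0.0561

-0.0561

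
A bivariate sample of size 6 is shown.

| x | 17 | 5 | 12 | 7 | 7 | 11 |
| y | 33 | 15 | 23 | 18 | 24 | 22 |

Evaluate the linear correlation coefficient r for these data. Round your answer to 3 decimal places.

0.890

n = 6, Σx = 59, Σy = 135, Σx² = 677, Σy² = 3227, Σxy = 1448
nΣxy − ΣxΣy = 8688 − 7965 = 723
nΣx² − (Σx)² = 4062 − 3481 = 581; nΣy² − (Σy)² = 19362 − 18225 = 1137
r = 723 / √(581 × 1137) = 723 / 812.7712 ≈ 0.890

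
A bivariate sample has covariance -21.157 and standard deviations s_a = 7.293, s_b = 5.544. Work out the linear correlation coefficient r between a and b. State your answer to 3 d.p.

r = Cov(a,b) / (s_a · s_b) = -21.157 / (7.293 × 5.544)
  = -21.157 / 40.4324 ≈ -0.523

-0.523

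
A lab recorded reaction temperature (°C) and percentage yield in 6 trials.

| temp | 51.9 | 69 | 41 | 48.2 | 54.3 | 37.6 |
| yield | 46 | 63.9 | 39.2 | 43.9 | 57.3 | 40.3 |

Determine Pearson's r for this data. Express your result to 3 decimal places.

0.937

n = 6, Σx = 302, Σy = 290.6, Σx² = 15821.1, Σy² = 14570.44, Σxy = 15146.35
nΣxy − ΣxΣy = 90878.1 − 87761.2 = 3116.9
nΣx² − (Σx)² = 94926.6 − 91204 = 3722.6; nΣy² − (Σy)² = 87422.64 − 84448.36 = 2974.28
r = 3116.9 / √(3722.6 × 2974.28) = 3116.9 / 3327.4697 ≈ 0.937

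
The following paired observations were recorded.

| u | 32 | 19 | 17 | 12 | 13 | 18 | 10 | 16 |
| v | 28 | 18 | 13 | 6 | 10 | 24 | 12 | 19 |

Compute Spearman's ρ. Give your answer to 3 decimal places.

Rank u: 8, 7, 5, 2, 3, 6, 1, 4
Rank v: 8, 5, 4, 1, 2, 7, 3, 6
d = rank(u) − rank(v): 0, 2, 1, 1, 1, -1, -2, -2; Σd² = 16
ρ = 1 − 6Σd² / [n(n²−1)] = 1 − 6×16 / (8×63) = 1 − 96/504 ≈ 0.810

0.810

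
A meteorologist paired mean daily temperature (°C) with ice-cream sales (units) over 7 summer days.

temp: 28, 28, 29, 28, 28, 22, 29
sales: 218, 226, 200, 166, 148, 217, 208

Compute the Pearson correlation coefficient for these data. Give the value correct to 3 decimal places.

-0.241

n = 7, Σx = 192, Σy = 1383, Σx² = 5302, Σy² = 278413, Σxy = 37830
nΣxy − ΣxΣy = 264810 − 265536 = -726
nΣx² − (Σx)² = 37114 − 36864 = 250; nΣy² − (Σy)² = 1948891 − 1912689 = 36202
r = -726 / √(250 × 36202) = -726 / 3008.4049 ≈ -0.241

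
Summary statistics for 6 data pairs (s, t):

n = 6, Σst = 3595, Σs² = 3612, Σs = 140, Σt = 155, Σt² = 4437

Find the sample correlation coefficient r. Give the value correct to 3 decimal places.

r = (nΣst − ΣsΣt) / √[(nΣs² − (Σs)²)(nΣt² − (Σt)²)]
Numerator: 6×3595 − 140×155 = -130
Denominator: √[(21672 − 19600)(26622 − 24025)] = √[2072 × 2597] = 2319.6948
r = -130 / 2319.6948 ≈ -0.056

-0.056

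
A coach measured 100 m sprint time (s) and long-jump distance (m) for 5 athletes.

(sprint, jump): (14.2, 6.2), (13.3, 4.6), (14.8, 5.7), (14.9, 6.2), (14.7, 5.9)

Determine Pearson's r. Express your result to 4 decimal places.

n = 5, Σx = 71.9, Σy = 28.6, Σx² = 1035.67, Σy² = 165.34, Σxy = 412.69
nΣxy − ΣxΣy = 2063.45 − 2056.34 = 7.11
nΣx² − (Σx)² = 5178.35 − 5169.61 = 8.74; nΣy² − (Σy)² = 826.7 − 817.96 = 8.74
r = 7.11 / √(8.74 × 8.74) = 7.11 / 8.7400 ≈ 0.8135

0.8135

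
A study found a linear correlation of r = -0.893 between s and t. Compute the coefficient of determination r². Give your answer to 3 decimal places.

0.797

r² = (-0.893)² = 0.797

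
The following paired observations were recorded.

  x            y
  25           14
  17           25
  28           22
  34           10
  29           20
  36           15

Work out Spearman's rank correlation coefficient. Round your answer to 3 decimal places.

-0.543

Rank x: 2, 1, 3, 5, 4, 6
Rank y: 2, 6, 5, 1, 4, 3
d = rank(x) − rank(y): 0, -5, -2, 4, 0, 3; Σd² = 54
ρ = 1 − 6Σd² / [n(n²−1)] = 1 − 6×54 / (6×35) = 1 − 324/210 ≈ -0.543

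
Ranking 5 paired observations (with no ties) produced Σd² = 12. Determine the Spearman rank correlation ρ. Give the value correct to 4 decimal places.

ρ = 1 − 6Σd² / [n(n²−1)] = 1 − 6×12 / (5×24)
  = 1 − 72/120 = 1 − 0.60000 ≈ 0.4000

0.4000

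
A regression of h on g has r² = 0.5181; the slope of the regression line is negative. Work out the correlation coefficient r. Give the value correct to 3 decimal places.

|r| = √0.5181 = 0.720
The association is negative, so r = −0.720.

-0.720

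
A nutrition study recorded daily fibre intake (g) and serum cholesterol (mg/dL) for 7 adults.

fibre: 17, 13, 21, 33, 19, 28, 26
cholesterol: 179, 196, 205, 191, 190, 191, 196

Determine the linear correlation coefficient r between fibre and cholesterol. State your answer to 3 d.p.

0.059

n = 7, Σx = 157, Σy = 1348, Σx² = 3809, Σy² = 259960, Σxy = 30253
nΣxy − ΣxΣy = 211771 − 211636 = 135
nΣx² − (Σx)² = 26663 − 24649 = 2014; nΣy² − (Σy)² = 1819720 − 1817104 = 2616
r = 135 / √(2014 × 2616) = 135 / 2295.3483 ≈ 0.059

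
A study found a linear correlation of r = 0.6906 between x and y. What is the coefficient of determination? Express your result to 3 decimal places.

r² = (0.6906)² = 0.477

0.477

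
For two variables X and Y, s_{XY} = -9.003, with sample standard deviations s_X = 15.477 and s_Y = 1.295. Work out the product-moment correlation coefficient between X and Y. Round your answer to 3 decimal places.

-0.449

r = Cov(X,Y) / (s_X · s_Y) = -9.003 / (15.477 × 1.295)
  = -9.003 / 20.0427 ≈ -0.449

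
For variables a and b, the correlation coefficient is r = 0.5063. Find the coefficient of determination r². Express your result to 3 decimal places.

0.256

r² = (0.5063)² = 0.256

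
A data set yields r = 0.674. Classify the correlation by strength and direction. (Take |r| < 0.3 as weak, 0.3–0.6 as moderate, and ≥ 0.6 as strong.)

strong positive

r = 0.674 > 0 so the relationship is positive.
|r| = 0.674, which falls in the strong range.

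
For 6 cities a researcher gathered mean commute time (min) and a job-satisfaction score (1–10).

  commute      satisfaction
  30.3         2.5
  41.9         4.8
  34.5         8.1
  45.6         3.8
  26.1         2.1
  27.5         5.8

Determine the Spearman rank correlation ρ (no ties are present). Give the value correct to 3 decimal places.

0.314

Rank commute: 3, 5, 4, 6, 1, 2
Rank satisfaction: 2, 4, 6, 3, 1, 5
d = rank(commute) − rank(satisfaction): 1, 1, -2, 3, 0, -3; Σd² = 24
ρ = 1 − 6Σd² / [n(n²−1)] = 1 − 6×24 / (6×35) = 1 − 144/210 ≈ 0.314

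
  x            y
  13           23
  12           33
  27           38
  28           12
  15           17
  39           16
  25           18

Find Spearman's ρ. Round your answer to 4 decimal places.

Rank x: 2, 1, 5, 6, 3, 7, 4
Rank y: 5, 6, 7, 1, 3, 2, 4
d = rank(x) − rank(y): -3, -5, -2, 5, 0, 5, 0; Σd² = 88
ρ = 1 − 6Σd² / [n(n²−1)] = 1 − 6×88 / (7×48) = 1 − 528/336 ≈ -0.5714

-0.5714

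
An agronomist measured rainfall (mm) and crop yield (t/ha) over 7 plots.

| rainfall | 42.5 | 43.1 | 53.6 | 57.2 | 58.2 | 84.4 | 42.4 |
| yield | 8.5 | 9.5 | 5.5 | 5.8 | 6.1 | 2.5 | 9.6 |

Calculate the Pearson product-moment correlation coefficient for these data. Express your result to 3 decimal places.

-0.946

n = 7, Σx = 381.4, Σy = 47.5, Σx² = 22117.02, Σy² = 362.01, Σxy = 2370.32
nΣxy − ΣxΣy = 16592.24 − 18116.5 = -1524.26
nΣx² − (Σx)² = 154819.14 − 145465.96 = 9353.18; nΣy² − (Σy)² = 2534.07 − 2256.25 = 277.82
r = -1524.26 / √(9353.18 × 277.82) = -1524.26 / 1611.9865 ≈ -0.946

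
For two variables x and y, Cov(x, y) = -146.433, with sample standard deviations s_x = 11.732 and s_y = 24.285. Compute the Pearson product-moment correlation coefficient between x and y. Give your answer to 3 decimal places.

-0.514

r = Cov(x,y) / (s_x · s_y) = -146.433 / (11.732 × 24.285)
  = -146.433 / 284.9116 ≈ -0.514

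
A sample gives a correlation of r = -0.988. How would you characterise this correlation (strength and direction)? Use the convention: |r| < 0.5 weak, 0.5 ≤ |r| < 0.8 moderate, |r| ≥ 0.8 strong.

strong negative

r = -0.988 < 0 so the relationship is negative.
|r| = 0.988, which falls in the strong range.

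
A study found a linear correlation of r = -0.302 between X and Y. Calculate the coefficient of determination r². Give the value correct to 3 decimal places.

0.091

r² = (-0.302)² = 0.091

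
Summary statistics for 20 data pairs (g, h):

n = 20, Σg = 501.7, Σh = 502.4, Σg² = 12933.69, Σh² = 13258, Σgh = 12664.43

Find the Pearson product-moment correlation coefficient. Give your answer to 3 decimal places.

0.131

r = (nΣgh − ΣgΣh) / √[(nΣg² − (Σg)²)(nΣh² − (Σh)²)]
Numerator: 20×12664.43 − 501.7×502.4 = 1234.52
Denominator: √[(258673.8 − 251702.89)(265160 − 252405.76)] = √[6970.91 × 12754.24] = 9429.1388
r = 1234.52 / 9429.1388 ≈ 0.131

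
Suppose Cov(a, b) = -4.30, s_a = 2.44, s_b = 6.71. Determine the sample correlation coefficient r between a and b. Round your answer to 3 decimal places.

r = Cov(a,b) / (s_a · s_b) = -4.30 / (2.44 × 6.71)
  = -4.30 / 16.3724 ≈ -0.263

-0.263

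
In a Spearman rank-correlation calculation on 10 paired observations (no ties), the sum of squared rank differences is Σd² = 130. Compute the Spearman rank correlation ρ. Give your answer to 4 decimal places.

ρ = 1 − 6Σd² / [n(n²−1)] = 1 − 6×130 / (10×99)
  = 1 − 780/990 = 1 − 0.78788 ≈ 0.2121

0.2121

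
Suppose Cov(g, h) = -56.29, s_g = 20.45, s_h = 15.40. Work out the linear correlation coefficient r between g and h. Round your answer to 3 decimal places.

-0.179

r = Cov(g,h) / (s_g · s_h) = -56.29 / (20.45 × 15.40)
  = -56.29 / 314.9300 ≈ -0.179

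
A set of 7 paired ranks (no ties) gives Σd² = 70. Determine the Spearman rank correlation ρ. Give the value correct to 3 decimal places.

ρ = 1 − 6Σd² / [n(n²−1)] = 1 − 6×70 / (7×48)
  = 1 − 420/336 = 1 − 1.2500 ≈ -0.250

-0.250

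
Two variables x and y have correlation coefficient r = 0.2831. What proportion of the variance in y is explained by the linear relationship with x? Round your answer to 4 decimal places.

r² = (0.2831)² = 0.0801

0.0801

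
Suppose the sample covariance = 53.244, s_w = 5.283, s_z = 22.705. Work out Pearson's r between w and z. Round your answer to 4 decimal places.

r = Cov(w,z) / (s_w · s_z) = 53.244 / (5.283 × 22.705)
  = 53.244 / 119.9505 ≈ 0.4439

0.4439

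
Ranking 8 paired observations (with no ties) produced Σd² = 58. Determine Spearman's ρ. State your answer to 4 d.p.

0.3095

ρ = 1 − 6Σd² / [n(n²−1)] = 1 − 6×58 / (8×63)
  = 1 − 348/504 = 1 − 0.69048 ≈ 0.3095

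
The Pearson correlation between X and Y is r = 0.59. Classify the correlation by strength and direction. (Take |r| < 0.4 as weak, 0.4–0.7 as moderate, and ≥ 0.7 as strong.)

r = 0.59 > 0 so the relationship is positive.
|r| = 0.59, which falls in the moderate range.

moderate positive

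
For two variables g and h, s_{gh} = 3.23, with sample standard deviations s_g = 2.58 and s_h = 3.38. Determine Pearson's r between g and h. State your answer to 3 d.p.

0.370

r = Cov(g,h) / (s_g · s_h) = 3.23 / (2.58 × 3.38)
  = 3.23 / 8.7204 ≈ 0.370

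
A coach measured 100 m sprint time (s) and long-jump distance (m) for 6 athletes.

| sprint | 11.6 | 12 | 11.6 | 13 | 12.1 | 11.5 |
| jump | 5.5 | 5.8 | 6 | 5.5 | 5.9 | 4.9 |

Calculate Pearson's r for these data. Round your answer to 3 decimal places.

0.143

n = 6, Σx = 71.8, Σy = 33.6, Σx² = 860.78, Σy² = 188.96, Σxy = 402.24
nΣxy − ΣxΣy = 2413.44 − 2412.48 = 0.96
nΣx² − (Σx)² = 5164.68 − 5155.24 = 9.44; nΣy² − (Σy)² = 1133.76 − 1128.96 = 4.8
r = 0.96 / √(9.44 × 4.8) = 0.96 / 6.7314 ≈ 0.143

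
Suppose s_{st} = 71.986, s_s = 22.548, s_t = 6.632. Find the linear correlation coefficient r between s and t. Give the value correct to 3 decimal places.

0.481

r = Cov(s,t) / (s_s · s_t) = 71.986 / (22.548 × 6.632)
  = 71.986 / 149.5383 ≈ 0.481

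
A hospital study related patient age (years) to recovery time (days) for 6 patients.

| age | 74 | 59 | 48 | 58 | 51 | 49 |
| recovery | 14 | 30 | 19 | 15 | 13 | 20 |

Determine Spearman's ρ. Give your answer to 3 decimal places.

-0.143

Rank age: 6, 5, 1, 4, 3, 2
Rank recovery: 2, 6, 4, 3, 1, 5
d = rank(age) − rank(recovery): 4, -1, -3, 1, 2, -3; Σd² = 40
ρ = 1 − 6Σd² / [n(n²−1)] = 1 − 6×40 / (6×35) = 1 − 240/210 ≈ -0.143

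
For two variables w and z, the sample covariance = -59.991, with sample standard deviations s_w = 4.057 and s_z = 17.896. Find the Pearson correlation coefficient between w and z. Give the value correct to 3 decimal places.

-0.826

r = Cov(w,z) / (s_w · s_z) = -59.991 / (4.057 × 17.896)
  = -59.991 / 72.6041 ≈ -0.826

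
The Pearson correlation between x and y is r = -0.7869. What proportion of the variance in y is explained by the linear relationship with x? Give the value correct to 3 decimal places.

0.619

r² = (-0.7869)² = 0.619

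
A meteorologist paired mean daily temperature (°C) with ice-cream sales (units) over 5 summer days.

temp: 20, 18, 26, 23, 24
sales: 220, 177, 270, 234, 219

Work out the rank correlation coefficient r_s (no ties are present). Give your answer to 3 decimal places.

Rank temp: 2, 1, 5, 3, 4
Rank sales: 3, 1, 5, 4, 2
d = rank(temp) − rank(sales): -1, 0, 0, -1, 2; Σd² = 6
ρ = 1 − 6Σd² / [n(n²−1)] = 1 − 6×6 / (5×24) = 1 − 36/120 ≈ 0.700

0.700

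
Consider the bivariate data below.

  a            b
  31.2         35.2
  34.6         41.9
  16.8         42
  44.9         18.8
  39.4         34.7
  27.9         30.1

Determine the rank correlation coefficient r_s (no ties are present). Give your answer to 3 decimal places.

-0.600

Rank a: 3, 4, 1, 6, 5, 2
Rank b: 4, 5, 6, 1, 3, 2
d = rank(a) − rank(b): -1, -1, -5, 5, 2, 0; Σd² = 56
ρ = 1 − 6Σd² / [n(n²−1)] = 1 − 6×56 / (6×35) = 1 − 336/210 ≈ -0.600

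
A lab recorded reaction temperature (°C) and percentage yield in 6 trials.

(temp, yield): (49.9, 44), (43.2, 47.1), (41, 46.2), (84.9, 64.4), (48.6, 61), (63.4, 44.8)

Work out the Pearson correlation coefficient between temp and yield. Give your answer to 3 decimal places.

n = 6, Σx = 331, Σy = 307.5, Σx² = 19626.78, Σy² = 16164.25, Σxy = 17397
nΣxy − ΣxΣy = 104382 − 101782.5 = 2599.5
nΣx² − (Σx)² = 117760.68 − 109561 = 8199.68; nΣy² − (Σy)² = 96985.5 − 94556.25 = 2429.25
r = 2599.5 / √(8199.68 × 2429.25) = 2599.5 / 4463.0788 ≈ 0.582

0.582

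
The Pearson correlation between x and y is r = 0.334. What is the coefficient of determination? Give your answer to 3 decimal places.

0.112

r² = (0.334)² = 0.112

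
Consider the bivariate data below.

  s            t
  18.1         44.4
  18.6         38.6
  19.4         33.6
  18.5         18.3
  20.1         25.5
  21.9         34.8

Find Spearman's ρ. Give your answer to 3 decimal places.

Rank s: 1, 3, 4, 2, 5, 6
Rank t: 6, 5, 3, 1, 2, 4
d = rank(s) − rank(t): -5, -2, 1, 1, 3, 2; Σd² = 44
ρ = 1 − 6Σd² / [n(n²−1)] = 1 − 6×44 / (6×35) = 1 − 264/210 ≈ -0.257

-0.257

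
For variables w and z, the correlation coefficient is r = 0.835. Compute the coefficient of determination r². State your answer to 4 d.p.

r² = (0.835)² = 0.6972

0.6972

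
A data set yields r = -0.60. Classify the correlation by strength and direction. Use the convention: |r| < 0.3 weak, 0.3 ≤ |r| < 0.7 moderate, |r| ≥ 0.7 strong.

r = -0.60 < 0 so the relationship is negative.
|r| = 0.60, which falls in the moderate range.

moderate negative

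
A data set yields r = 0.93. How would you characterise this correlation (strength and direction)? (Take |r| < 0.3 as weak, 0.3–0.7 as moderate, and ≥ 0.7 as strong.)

strong positive

r = 0.93 > 0 so the relationship is positive.
|r| = 0.93, which falls in the strong range.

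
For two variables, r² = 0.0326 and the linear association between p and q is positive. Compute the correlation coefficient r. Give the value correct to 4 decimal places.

0.1806

|r| = √0.0326 = 0.1806
The association is positive, so r = 0.1806.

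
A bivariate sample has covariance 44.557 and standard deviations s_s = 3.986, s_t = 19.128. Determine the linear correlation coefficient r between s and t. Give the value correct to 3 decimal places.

0.584

r = Cov(s,t) / (s_s · s_t) = 44.557 / (3.986 × 19.128)
  = 44.557 / 76.2442 ≈ 0.584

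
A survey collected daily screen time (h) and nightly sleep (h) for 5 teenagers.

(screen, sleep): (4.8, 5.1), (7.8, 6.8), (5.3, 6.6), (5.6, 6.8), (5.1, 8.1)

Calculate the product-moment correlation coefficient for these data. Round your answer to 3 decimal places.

0.165

n = 5, Σx = 28.6, Σy = 33.4, Σx² = 169.34, Σy² = 227.66, Σxy = 191.89
nΣxy − ΣxΣy = 959.45 − 955.24 = 4.21
nΣx² − (Σx)² = 846.7 − 817.96 = 28.74; nΣy² − (Σy)² = 1138.3 − 1115.56 = 22.74
r = 4.21 / √(28.74 × 22.74) = 4.21 / 25.5646 ≈ 0.165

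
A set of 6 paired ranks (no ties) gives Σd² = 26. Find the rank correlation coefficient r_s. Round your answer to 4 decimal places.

ρ = 1 − 6Σd² / [n(n²−1)] = 1 − 6×26 / (6×35)
  = 1 − 156/210 = 1 − 0.74286 ≈ 0.2571

0.2571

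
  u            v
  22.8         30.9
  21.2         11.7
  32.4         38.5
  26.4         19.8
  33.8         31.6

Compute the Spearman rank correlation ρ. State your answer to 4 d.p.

Rank u: 2, 1, 4, 3, 5
Rank v: 3, 1, 5, 2, 4
d = rank(u) − rank(v): -1, 0, -1, 1, 1; Σd² = 4
ρ = 1 − 6Σd² / [n(n²−1)] = 1 − 6×4 / (5×24) = 1 − 24/120 ≈ 0.8000

0.8000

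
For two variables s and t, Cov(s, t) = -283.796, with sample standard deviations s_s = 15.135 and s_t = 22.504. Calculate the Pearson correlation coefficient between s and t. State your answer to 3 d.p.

r = Cov(s,t) / (s_s · s_t) = -283.796 / (15.135 × 22.504)
  = -283.796 / 340.5980 ≈ -0.833

-0.833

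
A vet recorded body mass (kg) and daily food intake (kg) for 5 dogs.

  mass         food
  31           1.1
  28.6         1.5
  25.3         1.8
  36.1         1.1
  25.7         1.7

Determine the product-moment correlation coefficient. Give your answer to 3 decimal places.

-0.911

n = 5, Σx = 146.7, Σy = 7.2, Σx² = 4382.75, Σy² = 10.8, Σxy = 205.94
nΣxy − ΣxΣy = 1029.7 − 1056.24 = -26.54
nΣx² − (Σx)² = 21913.75 − 21520.89 = 392.86; nΣy² − (Σy)² = 54 − 51.84 = 2.16
r = -26.54 / √(392.86 × 2.16) = -26.54 / 29.1304 ≈ -0.911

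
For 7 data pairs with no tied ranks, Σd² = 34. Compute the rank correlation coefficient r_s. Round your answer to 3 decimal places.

ρ = 1 − 6Σd² / [n(n²−1)] = 1 − 6×34 / (7×48)
  = 1 − 204/336 = 1 − 0.6071 ≈ 0.393

0.393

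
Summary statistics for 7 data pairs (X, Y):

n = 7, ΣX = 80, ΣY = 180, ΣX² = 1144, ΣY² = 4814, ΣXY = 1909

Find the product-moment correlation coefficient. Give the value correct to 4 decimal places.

r = (nΣXY − ΣXΣY) / √[(nΣX² − (ΣX)²)(nΣY² − (ΣY)²)]
Numerator: 7×1909 − 80×180 = -1037
Denominator: √[(8008 − 6400)(33698 − 32400)] = √[1608 × 1298] = 1444.7090
r = -1037 / 1444.7090 ≈ -0.7178

-0.7178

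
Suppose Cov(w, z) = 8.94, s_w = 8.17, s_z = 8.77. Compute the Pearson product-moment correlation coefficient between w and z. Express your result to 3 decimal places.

r = Cov(w,z) / (s_w · s_z) = 8.94 / (8.17 × 8.77)
  = 8.94 / 71.6509 ≈ 0.125

0.125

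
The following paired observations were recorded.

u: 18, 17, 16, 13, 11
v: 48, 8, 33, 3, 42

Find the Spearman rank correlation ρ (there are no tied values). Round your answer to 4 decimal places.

0.3000

Rank u: 5, 4, 3, 2, 1
Rank v: 5, 2, 3, 1, 4
d = rank(u) − rank(v): 0, 2, 0, 1, -3; Σd² = 14
ρ = 1 − 6Σd² / [n(n²−1)] = 1 − 6×14 / (5×24) = 1 − 84/120 ≈ 0.3000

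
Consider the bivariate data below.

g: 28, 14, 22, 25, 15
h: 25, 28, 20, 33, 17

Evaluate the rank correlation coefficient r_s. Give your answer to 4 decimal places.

Rank g: 5, 1, 3, 4, 2
Rank h: 3, 4, 2, 5, 1
d = rank(g) − rank(h): 2, -3, 1, -1, 1; Σd² = 16
ρ = 1 − 6Σd² / [n(n²−1)] = 1 − 6×16 / (5×24) = 1 − 96/120 ≈ 0.2000

0.2000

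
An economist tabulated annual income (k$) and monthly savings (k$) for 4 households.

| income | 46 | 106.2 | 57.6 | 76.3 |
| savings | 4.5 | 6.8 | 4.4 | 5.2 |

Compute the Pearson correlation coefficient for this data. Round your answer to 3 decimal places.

0.967

n = 4, Σx = 286.1, Σy = 20.9, Σx² = 22533.89, Σy² = 112.89, Σxy = 1579.36
nΣxy − ΣxΣy = 6317.44 − 5979.49 = 337.95
nΣx² − (Σx)² = 90135.56 − 81853.21 = 8282.35; nΣy² − (Σy)² = 451.56 − 436.81 = 14.75
r = 337.95 / √(8282.35 × 14.75) = 337.95 / 349.5206 ≈ 0.967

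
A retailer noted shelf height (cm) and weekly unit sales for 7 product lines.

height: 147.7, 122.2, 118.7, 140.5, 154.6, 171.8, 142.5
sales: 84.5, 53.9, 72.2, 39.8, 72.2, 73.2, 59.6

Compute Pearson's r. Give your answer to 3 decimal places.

n = 7, Σx = 998, Σy = 455.4, Σx² = 144300.72, Σy² = 30965.58, Σxy = 65460.15
nΣxy − ΣxΣy = 458221.05 − 454489.2 = 3731.85
nΣx² − (Σx)² = 1010105.04 − 996004 = 14101.04; nΣy² − (Σy)² = 216759.06 − 207389.16 = 9369.9
r = 3731.85 / √(14101.04 × 9369.9) = 3731.85 / 11494.5785 ≈ 0.325

0.325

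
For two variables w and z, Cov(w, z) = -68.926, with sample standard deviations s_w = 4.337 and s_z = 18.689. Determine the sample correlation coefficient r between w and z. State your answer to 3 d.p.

r = Cov(w,z) / (s_w · s_z) = -68.926 / (4.337 × 18.689)
  = -68.926 / 81.0542 ≈ -0.850

-0.850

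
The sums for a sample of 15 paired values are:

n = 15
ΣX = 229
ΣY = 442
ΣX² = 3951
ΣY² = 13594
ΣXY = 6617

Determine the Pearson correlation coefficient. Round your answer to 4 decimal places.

-0.2571

r = (nΣXY − ΣXΣY) / √[(nΣX² − (ΣX)²)(nΣY² − (ΣY)²)]
Numerator: 15×6617 − 229×442 = -1963
Denominator: √[(59265 − 52441)(203910 − 195364)] = √[6824 × 8546] = 7636.6160
r = -1963 / 7636.6160 ≈ -0.2571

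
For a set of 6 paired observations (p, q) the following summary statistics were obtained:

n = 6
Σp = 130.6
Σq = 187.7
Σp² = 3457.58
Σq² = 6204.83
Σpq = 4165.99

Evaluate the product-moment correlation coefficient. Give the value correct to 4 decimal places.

r = (nΣpq − ΣpΣq) / √[(nΣp² − (Σp)²)(nΣq² − (Σq)²)]
Numerator: 6×4165.99 − 130.6×187.7 = 482.32
Denominator: √[(20745.48 − 17056.36)(37228.98 − 35231.29)] = √[3689.12 × 1997.69] = 2714.7225
r = 482.32 / 2714.7225 ≈ 0.1777

0.1777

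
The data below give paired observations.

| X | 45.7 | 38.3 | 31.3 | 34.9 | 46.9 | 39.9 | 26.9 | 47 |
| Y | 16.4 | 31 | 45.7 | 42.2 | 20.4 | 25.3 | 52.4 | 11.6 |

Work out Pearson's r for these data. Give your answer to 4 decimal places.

-0.9772

n = 8, ΣX = 310.9, ΣY = 245, ΣX² = 12477.31, ΣY² = 9035.86, ΣXY = 8760.96
nΣXY − ΣXΣY = 70087.68 − 76170.5 = -6082.82
nΣX² − (ΣX)² = 99818.48 − 96658.81 = 3159.67; nΣY² − (ΣY)² = 72286.88 − 60025 = 12261.88
r = -6082.82 / √(3159.67 × 12261.88) = -6082.82 / 6224.4272 ≈ -0.9772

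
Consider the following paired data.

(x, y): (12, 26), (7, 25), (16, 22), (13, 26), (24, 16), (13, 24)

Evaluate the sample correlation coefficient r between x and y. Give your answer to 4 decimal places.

-0.8941

n = 6, Σx = 85, Σy = 139, Σx² = 1363, Σy² = 3293, Σxy = 1873
nΣxy − ΣxΣy = 11238 − 11815 = -577
nΣx² − (Σx)² = 8178 − 7225 = 953; nΣy² − (Σy)² = 19758 − 19321 = 437
r = -577 / √(953 × 437) = -577 / 645.3379 ≈ -0.8941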